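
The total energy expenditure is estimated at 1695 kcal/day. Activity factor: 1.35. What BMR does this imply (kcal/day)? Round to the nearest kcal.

BMR = TEE ÷ activity factor = 1695 ÷ 1.35 = 1255.5556 kcal/day.

1256 kcal/day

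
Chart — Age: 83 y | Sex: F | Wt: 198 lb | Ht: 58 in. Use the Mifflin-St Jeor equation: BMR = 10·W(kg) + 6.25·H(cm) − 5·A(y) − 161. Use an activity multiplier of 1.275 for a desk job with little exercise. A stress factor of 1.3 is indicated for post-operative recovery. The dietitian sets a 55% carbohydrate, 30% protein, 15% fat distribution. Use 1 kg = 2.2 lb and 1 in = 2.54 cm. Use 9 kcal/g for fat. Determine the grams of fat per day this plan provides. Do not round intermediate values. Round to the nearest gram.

Convert to metric: weight = 198 ÷ 2.2 = 90 kg; height = 58 × 2.54 = 147.32 cm.
Mifflin-St Jeor (female): BMR = 10(90) + 6.25(147.32) − 5(83) − 161 = 900 + 920.75 − 415 − 161 = 1244.75 kcal/day.
TEE = 1244.75 × 1.275 = 1587.0563 kcal/day.
With stress factor 1.3: 1587.0563 × 1.3 = 2063.1731 kcal/day.
Fat energy = 15% × 2063.1731 = 309.476 kcal.
Fat = 309.476 ÷ 9 kcal/g = 34.3862 g.

34 g/day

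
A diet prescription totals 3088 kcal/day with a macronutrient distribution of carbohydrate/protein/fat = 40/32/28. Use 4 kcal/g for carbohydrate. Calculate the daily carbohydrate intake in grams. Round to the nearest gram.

309 g/day

Carbohydrate energy = 40% × 3088 = 1235.2 kcal.
At 4 kcal/g: 1235.2 ÷ 4 = 308.8 g.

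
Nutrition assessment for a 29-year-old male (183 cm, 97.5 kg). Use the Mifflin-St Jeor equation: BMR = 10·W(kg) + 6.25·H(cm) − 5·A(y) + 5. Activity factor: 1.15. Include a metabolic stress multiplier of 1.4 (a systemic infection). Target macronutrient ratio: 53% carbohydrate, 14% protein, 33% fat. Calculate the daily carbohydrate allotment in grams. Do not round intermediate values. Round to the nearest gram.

422 g/day

Mifflin-St Jeor (male): BMR = 10(97.5) + 6.25(183) − 5(29) + 5 = 975 + 1143.75 − 145 + 5 = 1978.75 kcal/day.
TEE = 1978.75 × 1.15 = 2275.5625 kcal/day.
With stress factor 1.4: 2275.5625 × 1.4 = 3185.7875 kcal/day.
Carbohydrate energy = 53% × 3185.7875 = 1688.4674 kcal.
Carbohydrate = 1688.4674 ÷ 4 kcal/g = 422.1168 g.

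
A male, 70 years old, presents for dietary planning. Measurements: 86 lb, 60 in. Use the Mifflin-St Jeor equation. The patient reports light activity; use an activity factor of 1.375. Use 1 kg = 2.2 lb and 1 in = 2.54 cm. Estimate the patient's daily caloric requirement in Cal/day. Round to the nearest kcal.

Convert to metric: weight = 86 ÷ 2.2 = 39.0909 kg; height = 60 × 2.54 = 152.4 cm.
Mifflin-St Jeor (male): BMR = 10(39.0909) + 6.25(152.4) − 5(70) + 5 = 390.9091 + 952.5 − 350 + 5 = 998.4091 kcal/day.
TEE = BMR × activity factor = 998.4091 × 1.375 = 1372.8125 kcal/day.

1373 Cal/day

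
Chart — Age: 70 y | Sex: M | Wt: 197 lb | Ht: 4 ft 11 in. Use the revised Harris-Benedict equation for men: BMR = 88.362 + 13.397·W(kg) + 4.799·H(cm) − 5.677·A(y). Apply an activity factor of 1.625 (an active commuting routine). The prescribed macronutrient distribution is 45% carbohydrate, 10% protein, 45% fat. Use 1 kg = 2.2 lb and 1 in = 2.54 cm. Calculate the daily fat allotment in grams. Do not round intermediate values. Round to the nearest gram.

Convert to metric: weight = 197 ÷ 2.2 = 89.5455 kg; height = (4×12 + 11) × 2.54 = 59 × 2.54 = 149.86 cm.
Harris-Benedict: BMR = 88.362 + 13.397(89.5455) + 4.799(149.86) − 5.677(70) = 1609.7906 kcal/day.
TEE = 1609.7906 × 1.625 = 2615.9097 kcal/day.
Fat energy = 45% × 2615.9097 = 1177.1594 kcal.
Fat = 1177.1594 ÷ 9 kcal/g = 130.7955 g.

131 g/day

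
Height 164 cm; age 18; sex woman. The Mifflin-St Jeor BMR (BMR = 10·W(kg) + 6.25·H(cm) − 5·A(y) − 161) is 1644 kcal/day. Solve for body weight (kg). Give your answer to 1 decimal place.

87.0 kg

1644 = 10·W + 6.25(164) − 5(18) − 161
10·W = 1644 − 774 = 870, so W = 87 kg.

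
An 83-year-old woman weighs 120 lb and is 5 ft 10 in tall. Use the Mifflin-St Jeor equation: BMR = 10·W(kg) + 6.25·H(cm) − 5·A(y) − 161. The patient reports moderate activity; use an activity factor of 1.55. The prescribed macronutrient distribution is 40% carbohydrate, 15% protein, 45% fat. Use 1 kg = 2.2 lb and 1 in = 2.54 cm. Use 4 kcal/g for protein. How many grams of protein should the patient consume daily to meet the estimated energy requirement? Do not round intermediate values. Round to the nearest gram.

Convert to metric: weight = 120 ÷ 2.2 = 54.5455 kg; height = (5×12 + 10) × 2.54 = 70 × 2.54 = 177.8 cm.
Mifflin-St Jeor (female): BMR = 10(54.5455) + 6.25(177.8) − 5(83) − 161 = 545.4545 + 1111.25 − 415 − 161 = 1080.7045 kcal/day.
TEE = 1080.7045 × 1.55 = 1675.092 kcal/day.
Protein energy = 15% × 1675.092 = 251.2638 kcal.
Protein = 251.2638 ÷ 4 kcal/g = 62.816 g.

63 g/day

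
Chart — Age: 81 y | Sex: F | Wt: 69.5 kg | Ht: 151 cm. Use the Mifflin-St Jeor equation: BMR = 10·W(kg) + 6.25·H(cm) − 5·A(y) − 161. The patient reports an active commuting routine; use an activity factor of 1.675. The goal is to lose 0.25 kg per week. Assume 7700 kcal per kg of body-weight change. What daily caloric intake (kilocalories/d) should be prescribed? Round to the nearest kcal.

1522 kilocalories/d

Mifflin-St Jeor (female): BMR = 10(69.5) + 6.25(151) − 5(81) − 161 = 695 + 943.75 − 405 − 161 = 1072.75 kcal/day.
TEE = 1072.75 × 1.675 = 1796.8563 kcal/day.
Required daily deficit = 0.25 × 7700 ÷ 7 = 275 kcal/day.
Target intake = 1796.8563 − 275 = 1521.8563 kcal/day.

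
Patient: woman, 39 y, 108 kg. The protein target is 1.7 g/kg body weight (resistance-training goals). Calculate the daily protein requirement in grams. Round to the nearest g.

184 g/day

Protein = 1.7 g/kg × 108 kg = 183.6 g/day.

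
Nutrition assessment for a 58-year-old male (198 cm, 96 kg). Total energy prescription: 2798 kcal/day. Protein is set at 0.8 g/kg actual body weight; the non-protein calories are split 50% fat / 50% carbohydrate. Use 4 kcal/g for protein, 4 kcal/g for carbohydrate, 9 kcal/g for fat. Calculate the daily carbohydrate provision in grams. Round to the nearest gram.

311 g/day

Protein = 0.8 × 96 = 76.8 g → 76.8 × 4 = 307.2 kcal.
Non-protein calories = 2798 − 307.2 = 2490.8 kcal.
Fat: 50% × 2490.8 = 1245.4 kcal; carbohydrate: 1245.4 kcal.
Carbohydrate: 1245.4 kcal ÷ 4 kcal/g = 311.35 g.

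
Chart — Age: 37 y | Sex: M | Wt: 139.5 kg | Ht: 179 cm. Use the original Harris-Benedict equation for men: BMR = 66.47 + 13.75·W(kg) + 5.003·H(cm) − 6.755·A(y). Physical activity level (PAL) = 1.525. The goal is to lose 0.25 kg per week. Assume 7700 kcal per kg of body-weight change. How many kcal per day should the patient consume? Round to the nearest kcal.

Harris-Benedict: BMR = 66.47 + 13.75(139.5) + 5.003(179) − 6.755(37) = 2630.197 kcal/day.
TEE = 2630.197 × 1.525 = 4011.0504 kcal/day.
Required daily deficit = 0.25 × 7700 ÷ 7 = 275 kcal/day.
Target intake = 4011.0504 − 275 = 3736.0504 kcal/day.

3736 kcal per day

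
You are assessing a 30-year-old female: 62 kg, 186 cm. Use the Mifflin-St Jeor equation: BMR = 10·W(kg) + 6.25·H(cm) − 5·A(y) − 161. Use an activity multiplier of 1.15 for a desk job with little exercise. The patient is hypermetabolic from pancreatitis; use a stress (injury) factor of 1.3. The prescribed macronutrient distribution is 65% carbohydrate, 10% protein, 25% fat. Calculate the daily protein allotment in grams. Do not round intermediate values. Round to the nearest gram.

Mifflin-St Jeor (female): BMR = 10(62) + 6.25(186) − 5(30) − 161 = 620 + 1162.5 − 150 − 161 = 1471.5 kcal/day.
TEE = 1471.5 × 1.15 = 1692.225 kcal/day.
With stress factor 1.3: 1692.225 × 1.3 = 2199.8925 kcal/day.
Protein energy = 10% × 2199.8925 = 219.9893 kcal.
Protein = 219.9893 ÷ 4 kcal/g = 54.9973 g.

55 g/day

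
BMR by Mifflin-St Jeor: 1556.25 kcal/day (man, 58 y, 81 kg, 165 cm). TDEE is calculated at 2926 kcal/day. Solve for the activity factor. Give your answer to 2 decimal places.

Activity factor = TEE ÷ BMR = 2926 ÷ 1556.25 = 1.88.

1.88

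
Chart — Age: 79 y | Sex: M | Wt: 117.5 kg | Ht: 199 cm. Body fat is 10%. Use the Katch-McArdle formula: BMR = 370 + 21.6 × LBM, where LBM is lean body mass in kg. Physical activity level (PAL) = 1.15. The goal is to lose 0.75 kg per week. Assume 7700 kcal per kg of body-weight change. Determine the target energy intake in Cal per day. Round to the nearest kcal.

2227 Cal per day

LBM = 117.5 × (1 − 0.1) = 105.75 kg. Katch-McArdle: BMR = 370 + 21.6 × 105.75 = 2654.2 kcal/day.
TEE = 2654.2 × 1.15 = 3052.33 kcal/day.
Required daily deficit = 0.75 × 7700 ÷ 7 = 825 kcal/day.
Target intake = 3052.33 − 825 = 2227.33 kcal/day.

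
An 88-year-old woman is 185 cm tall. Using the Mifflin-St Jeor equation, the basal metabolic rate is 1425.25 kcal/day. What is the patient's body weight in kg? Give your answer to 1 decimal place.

87.0 kg

1425.25 = 10·W + 6.25(185) − 5(88) − 161
10·W = 1425.25 − 555.25 = 870, so W = 87 kg.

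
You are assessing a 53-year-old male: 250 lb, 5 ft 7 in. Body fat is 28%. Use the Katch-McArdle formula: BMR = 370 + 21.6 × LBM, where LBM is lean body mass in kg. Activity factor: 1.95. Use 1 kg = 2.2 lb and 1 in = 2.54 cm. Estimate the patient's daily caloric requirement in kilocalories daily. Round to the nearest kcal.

Convert to metric: weight = 250 ÷ 2.2 = 113.6364 kg; height = (5×12 + 7) × 2.54 = 67 × 2.54 = 170.18 cm.
LBM = 113.6364 × (1 − 0.28) = 81.8182 kg. Katch-McArdle: BMR = 370 + 21.6 × 81.8182 = 2137.2727 kcal/day.
TEE = BMR × activity factor = 2137.2727 × 1.95 = 4167.6818 kcal/day.

4168 kilocalories daily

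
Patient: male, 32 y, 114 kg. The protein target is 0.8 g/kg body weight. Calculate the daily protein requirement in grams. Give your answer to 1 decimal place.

Protein = 0.8 g/kg × 114 kg = 91.2 g/day.

91.2 g/day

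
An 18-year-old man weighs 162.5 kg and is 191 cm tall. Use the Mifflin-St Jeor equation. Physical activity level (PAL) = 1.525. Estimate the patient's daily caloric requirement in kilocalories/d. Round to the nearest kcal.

4169 kilocalories/d

Mifflin-St Jeor (male): BMR = 10(162.5) + 6.25(191) − 5(18) + 5 = 1625 + 1193.75 − 90 + 5 = 2733.75 kcal/day.
TEE = BMR × activity factor = 2733.75 × 1.525 = 4168.9688 kcal/day.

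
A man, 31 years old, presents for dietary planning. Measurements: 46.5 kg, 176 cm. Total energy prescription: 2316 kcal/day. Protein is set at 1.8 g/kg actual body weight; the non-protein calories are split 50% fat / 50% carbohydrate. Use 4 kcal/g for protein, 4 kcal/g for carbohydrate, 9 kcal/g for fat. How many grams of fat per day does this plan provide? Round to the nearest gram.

110 g/day

Protein = 1.8 × 46.5 = 83.7 g → 83.7 × 4 = 334.8 kcal.
Non-protein calories = 2316 − 334.8 = 1981.2 kcal.
Fat: 50% × 1981.2 = 990.6 kcal; carbohydrate: 990.6 kcal.
Fat: 990.6 kcal ÷ 9 kcal/g = 110.0667 g.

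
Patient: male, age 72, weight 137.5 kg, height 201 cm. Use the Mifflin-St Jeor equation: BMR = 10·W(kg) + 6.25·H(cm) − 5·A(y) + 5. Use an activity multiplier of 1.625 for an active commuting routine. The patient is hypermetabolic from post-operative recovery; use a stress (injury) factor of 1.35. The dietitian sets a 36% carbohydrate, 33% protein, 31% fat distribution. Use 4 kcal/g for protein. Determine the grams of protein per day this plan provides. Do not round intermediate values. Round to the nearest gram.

412 g/day

Mifflin-St Jeor (male): BMR = 10(137.5) + 6.25(201) − 5(72) + 5 = 1375 + 1256.25 − 360 + 5 = 2276.25 kcal/day.
TEE = 2276.25 × 1.625 = 3698.9063 kcal/day.
With stress factor 1.35: 3698.9063 × 1.35 = 4993.5234 kcal/day.
Protein energy = 33% × 4993.5234 = 1647.8627 kcal.
Protein = 1647.8627 ÷ 4 kcal/g = 411.9657 g.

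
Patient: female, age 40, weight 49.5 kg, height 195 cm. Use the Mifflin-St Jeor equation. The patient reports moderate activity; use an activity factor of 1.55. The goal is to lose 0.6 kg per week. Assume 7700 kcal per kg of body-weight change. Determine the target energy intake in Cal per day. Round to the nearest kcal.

1437 Cal per day

Mifflin-St Jeor (female): BMR = 10(49.5) + 6.25(195) − 5(40) − 161 = 495 + 1218.75 − 200 − 161 = 1352.75 kcal/day.
TEE = 1352.75 × 1.55 = 2096.7625 kcal/day.
Required daily deficit = 0.6 × 7700 ÷ 7 = 660 kcal/day.
Target intake = 2096.7625 − 660 = 1436.7625 kcal/day.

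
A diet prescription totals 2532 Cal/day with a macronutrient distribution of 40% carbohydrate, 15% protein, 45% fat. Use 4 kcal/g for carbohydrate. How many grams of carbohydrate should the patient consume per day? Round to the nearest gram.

253 g/day

Carbohydrate energy = 40% × 2532 = 1012.8 kcal.
At 4 kcal/g: 1012.8 ÷ 4 = 253.2 g.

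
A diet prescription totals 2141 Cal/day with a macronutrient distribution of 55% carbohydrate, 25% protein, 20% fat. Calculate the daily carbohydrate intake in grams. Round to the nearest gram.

294 g/day

Carbohydrate energy = 55% × 2141 = 1177.55 kcal.
At 4 kcal/g: 1177.55 ÷ 4 = 294.3875 g.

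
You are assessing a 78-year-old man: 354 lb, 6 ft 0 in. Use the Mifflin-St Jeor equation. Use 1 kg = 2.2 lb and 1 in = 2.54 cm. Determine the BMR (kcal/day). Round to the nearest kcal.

2367 kcal/day

Convert to metric: weight = 354 ÷ 2.2 = 160.9091 kg; height = (6×12 + 0) × 2.54 = 72 × 2.54 = 182.88 cm.
Mifflin-St Jeor (male): BMR = 10(160.9091) + 6.25(182.88) − 5(78) + 5 = 1609.0909 + 1143 − 390 + 5 = 2367.0909 kcal/day.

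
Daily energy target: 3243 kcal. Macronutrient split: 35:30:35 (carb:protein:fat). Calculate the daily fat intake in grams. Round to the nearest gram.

126 g/day

Fat energy = 35% × 3243 = 1135.05 kcal.
At 9 kcal/g: 1135.05 ÷ 9 = 126.1167 g.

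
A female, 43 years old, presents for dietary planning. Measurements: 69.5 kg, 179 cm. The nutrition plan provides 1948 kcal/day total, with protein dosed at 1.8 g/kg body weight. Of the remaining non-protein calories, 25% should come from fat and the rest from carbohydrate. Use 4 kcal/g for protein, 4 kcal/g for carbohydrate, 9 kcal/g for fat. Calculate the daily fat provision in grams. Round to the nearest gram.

40 g/day

Protein = 1.8 × 69.5 = 125.1 g → 125.1 × 4 = 500.4 kcal.
Non-protein calories = 1948 − 500.4 = 1447.6 kcal.
Fat: 25% × 1447.6 = 361.9 kcal; carbohydrate: 1085.7 kcal.
Fat: 361.9 kcal ÷ 9 kcal/g = 40.2111 g.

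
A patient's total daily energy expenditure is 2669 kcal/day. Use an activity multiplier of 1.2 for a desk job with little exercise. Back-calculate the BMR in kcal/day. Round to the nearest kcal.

2224 kcal/day

BMR = TEE ÷ activity factor = 2669 ÷ 1.2 = 2224.1667 kcal/day.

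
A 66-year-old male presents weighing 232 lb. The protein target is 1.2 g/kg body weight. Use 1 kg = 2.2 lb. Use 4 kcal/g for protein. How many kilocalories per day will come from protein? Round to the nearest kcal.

Weight in kg = 232 ÷ 2.2 = 105.4545 kg.
Protein = 1.2 g/kg × 105.4545 kg = 126.5455 g/day.
Protein energy = 126.5455 g × 4 kcal/g = 506.1818 kcal/day.

506 kcal/day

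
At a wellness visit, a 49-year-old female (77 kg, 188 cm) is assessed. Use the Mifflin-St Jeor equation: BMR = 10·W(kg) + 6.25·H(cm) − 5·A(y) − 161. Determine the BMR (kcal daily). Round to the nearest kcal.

1539 kcal daily

Mifflin-St Jeor (female): BMR = 10(77) + 6.25(188) − 5(49) − 161 = 770 + 1175 − 245 − 161 = 1539 kcal/day.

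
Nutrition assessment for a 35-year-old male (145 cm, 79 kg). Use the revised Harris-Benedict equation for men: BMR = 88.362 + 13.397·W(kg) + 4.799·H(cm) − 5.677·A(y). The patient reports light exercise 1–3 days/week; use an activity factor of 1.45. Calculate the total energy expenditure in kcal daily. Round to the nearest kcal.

2384 kcal daily

Harris-Benedict: BMR = 88.362 + 13.397(79) + 4.799(145) − 5.677(35) = 1643.885 kcal/day.
TEE = BMR × activity factor = 1643.885 × 1.45 = 2383.6333 kcal/day.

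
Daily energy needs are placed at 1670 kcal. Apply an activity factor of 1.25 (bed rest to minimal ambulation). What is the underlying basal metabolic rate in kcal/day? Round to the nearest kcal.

BMR = TEE ÷ activity factor = 1670 ÷ 1.25 = 1336 kcal/day.

1336 kcal/day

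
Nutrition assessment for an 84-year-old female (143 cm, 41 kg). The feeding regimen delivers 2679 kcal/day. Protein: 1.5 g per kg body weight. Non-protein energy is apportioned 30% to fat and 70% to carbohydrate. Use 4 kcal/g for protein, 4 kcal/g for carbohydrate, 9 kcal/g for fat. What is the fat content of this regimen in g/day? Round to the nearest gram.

81 g/day

Protein = 1.5 × 41 = 61.5 g → 61.5 × 4 = 246 kcal.
Non-protein calories = 2679 − 246 = 2433 kcal.
Fat: 30% × 2433 = 729.9 kcal; carbohydrate: 1703.1 kcal.
Fat: 729.9 kcal ÷ 9 kcal/g = 81.1 g.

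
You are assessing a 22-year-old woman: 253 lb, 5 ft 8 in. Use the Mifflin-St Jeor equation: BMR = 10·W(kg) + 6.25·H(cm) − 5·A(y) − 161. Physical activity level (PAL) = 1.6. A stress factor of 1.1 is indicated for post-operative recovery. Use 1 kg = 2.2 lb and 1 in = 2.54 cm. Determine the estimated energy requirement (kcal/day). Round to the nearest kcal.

Convert to metric: weight = 253 ÷ 2.2 = 115 kg; height = (5×12 + 8) × 2.54 = 68 × 2.54 = 172.72 cm.
Mifflin-St Jeor (female): BMR = 10(115) + 6.25(172.72) − 5(22) − 161 = 1150 + 1079.5 − 110 − 161 = 1958.5 kcal/day.
TEE = BMR × activity factor = 1958.5 × 1.6 = 3133.6 kcal/day.
Apply stress factor: 3133.6 × 1.1 = 3446.96 kcal/day.

3447 kcal/day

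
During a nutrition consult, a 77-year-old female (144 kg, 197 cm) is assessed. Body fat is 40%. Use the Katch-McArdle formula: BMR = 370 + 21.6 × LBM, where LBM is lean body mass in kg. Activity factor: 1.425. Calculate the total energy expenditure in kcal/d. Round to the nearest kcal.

LBM = 144 × (1 − 0.4) = 86.4 kg. Katch-McArdle: BMR = 370 + 21.6 × 86.4 = 2236.24 kcal/day.
TEE = BMR × activity factor = 2236.24 × 1.425 = 3186.642 kcal/day.

3187 kcal/d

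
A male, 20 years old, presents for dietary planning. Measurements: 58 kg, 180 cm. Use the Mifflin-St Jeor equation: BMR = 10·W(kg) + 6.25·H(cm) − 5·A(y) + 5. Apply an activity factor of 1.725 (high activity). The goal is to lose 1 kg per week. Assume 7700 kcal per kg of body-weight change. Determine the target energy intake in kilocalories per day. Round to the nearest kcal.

Mifflin-St Jeor (male): BMR = 10(58) + 6.25(180) − 5(20) + 5 = 580 + 1125 − 100 + 5 = 1610 kcal/day.
TEE = 1610 × 1.725 = 2777.25 kcal/day.
Required daily deficit = 1 × 7700 ÷ 7 = 1100 kcal/day.
Target intake = 2777.25 − 1100 = 1677.25 kcal/day.

1677 kilocalories per day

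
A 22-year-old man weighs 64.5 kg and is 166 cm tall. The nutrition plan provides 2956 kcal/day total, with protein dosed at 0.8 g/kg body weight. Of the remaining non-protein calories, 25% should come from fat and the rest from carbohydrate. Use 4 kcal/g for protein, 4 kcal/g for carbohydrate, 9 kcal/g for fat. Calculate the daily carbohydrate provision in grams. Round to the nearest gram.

Protein = 0.8 × 64.5 = 51.6 g → 51.6 × 4 = 206.4 kcal.
Non-protein calories = 2956 − 206.4 = 2749.6 kcal.
Fat: 25% × 2749.6 = 687.4 kcal; carbohydrate: 2062.2 kcal.
Carbohydrate: 2062.2 kcal ÷ 4 kcal/g = 515.55 g.

516 g/day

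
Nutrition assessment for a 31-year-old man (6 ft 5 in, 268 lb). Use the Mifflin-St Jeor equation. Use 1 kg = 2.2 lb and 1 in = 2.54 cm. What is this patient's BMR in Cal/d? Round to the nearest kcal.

Convert to metric: weight = 268 ÷ 2.2 = 121.8182 kg; height = (6×12 + 5) × 2.54 = 77 × 2.54 = 195.58 cm.
Mifflin-St Jeor (male): BMR = 10(121.8182) + 6.25(195.58) − 5(31) + 5 = 1218.1818 + 1222.375 − 155 + 5 = 2290.5568 kcal/day.

2291 Cal/d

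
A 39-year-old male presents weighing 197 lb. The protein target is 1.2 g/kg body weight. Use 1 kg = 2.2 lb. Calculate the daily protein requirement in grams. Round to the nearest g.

Weight in kg = 197 ÷ 2.2 = 89.5455 kg.
Protein = 1.2 g/kg × 89.5455 kg = 107.4545 g/day.

107 g/day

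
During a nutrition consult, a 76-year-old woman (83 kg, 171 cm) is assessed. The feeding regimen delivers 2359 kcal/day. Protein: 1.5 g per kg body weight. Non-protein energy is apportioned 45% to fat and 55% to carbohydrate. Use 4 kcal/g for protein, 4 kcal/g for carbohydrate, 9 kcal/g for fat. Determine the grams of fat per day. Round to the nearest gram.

93 g/day

Protein = 1.5 × 83 = 124.5 g → 124.5 × 4 = 498 kcal.
Non-protein calories = 2359 − 498 = 1861 kcal.
Fat: 45% × 1861 = 837.45 kcal; carbohydrate: 1023.55 kcal.
Fat: 837.45 kcal ÷ 9 kcal/g = 93.05 g.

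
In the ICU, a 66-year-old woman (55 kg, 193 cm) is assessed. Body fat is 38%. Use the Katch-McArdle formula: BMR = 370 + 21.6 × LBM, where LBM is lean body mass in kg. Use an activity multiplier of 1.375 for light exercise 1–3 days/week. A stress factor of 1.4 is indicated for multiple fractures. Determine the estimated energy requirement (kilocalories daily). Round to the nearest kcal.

LBM = 55 × (1 − 0.38) = 34.1 kg. Katch-McArdle: BMR = 370 + 21.6 × 34.1 = 1106.56 kcal/day.
TEE = BMR × activity factor = 1106.56 × 1.375 = 1521.52 kcal/day.
Apply stress factor: 1521.52 × 1.4 = 2130.128 kcal/day.

2130 kilocalories daily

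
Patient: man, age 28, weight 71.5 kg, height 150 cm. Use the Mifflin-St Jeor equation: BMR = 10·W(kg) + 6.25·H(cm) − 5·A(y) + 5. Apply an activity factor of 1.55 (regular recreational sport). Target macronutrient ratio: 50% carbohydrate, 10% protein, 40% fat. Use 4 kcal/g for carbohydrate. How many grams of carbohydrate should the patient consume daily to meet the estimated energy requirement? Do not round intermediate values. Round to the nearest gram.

294 g/day

Mifflin-St Jeor (male): BMR = 10(71.5) + 6.25(150) − 5(28) + 5 = 715 + 937.5 − 140 + 5 = 1517.5 kcal/day.
TEE = 1517.5 × 1.55 = 2352.125 kcal/day.
Carbohydrate energy = 50% × 2352.125 = 1176.0625 kcal.
Carbohydrate = 1176.0625 ÷ 4 kcal/g = 294.0156 g.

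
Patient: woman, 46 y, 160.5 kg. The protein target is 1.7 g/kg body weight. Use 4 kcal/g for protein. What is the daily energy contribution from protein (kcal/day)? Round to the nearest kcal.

Protein = 1.7 g/kg × 160.5 kg = 272.85 g/day.
Protein energy = 272.85 g × 4 kcal/g = 1091.4 kcal/day.

1091 kcal/day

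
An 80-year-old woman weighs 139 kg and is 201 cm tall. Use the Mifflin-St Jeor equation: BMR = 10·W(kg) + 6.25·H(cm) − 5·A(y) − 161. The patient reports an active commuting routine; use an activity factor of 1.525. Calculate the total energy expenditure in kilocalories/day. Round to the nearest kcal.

3180 kilocalories/day

Mifflin-St Jeor (female): BMR = 10(139) + 6.25(201) − 5(80) − 161 = 1390 + 1256.25 − 400 − 161 = 2085.25 kcal/day.
TEE = BMR × activity factor = 2085.25 × 1.525 = 3180.0063 kcal/day.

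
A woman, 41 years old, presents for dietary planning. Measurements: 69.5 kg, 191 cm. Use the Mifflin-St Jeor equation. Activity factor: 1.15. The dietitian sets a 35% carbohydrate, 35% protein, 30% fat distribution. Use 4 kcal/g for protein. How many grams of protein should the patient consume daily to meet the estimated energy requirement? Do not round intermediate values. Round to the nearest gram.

Mifflin-St Jeor (female): BMR = 10(69.5) + 6.25(191) − 5(41) − 161 = 695 + 1193.75 − 205 − 161 = 1522.75 kcal/day.
TEE = 1522.75 × 1.15 = 1751.1625 kcal/day.
Protein energy = 35% × 1751.1625 = 612.9069 kcal.
Protein = 612.9069 ÷ 4 kcal/g = 153.2267 g.

153 g/day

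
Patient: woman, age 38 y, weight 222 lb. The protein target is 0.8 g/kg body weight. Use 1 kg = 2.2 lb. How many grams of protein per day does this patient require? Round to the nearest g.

Weight in kg = 222 ÷ 2.2 = 100.9091 kg.
Protein = 0.8 g/kg × 100.9091 kg = 80.7273 g/day.

81 g/day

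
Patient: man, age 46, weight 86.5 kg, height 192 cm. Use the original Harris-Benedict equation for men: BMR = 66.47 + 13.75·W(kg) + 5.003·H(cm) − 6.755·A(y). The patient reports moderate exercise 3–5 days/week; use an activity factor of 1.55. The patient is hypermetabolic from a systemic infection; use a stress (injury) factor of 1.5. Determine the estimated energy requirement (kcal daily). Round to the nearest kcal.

Harris-Benedict: BMR = 66.47 + 13.75(86.5) + 5.003(192) − 6.755(46) = 1905.691 kcal/day.
TEE = BMR × activity factor = 1905.691 × 1.55 = 2953.8211 kcal/day.
Apply stress factor: 2953.8211 × 1.5 = 4430.7316 kcal/day.

4431 kcal daily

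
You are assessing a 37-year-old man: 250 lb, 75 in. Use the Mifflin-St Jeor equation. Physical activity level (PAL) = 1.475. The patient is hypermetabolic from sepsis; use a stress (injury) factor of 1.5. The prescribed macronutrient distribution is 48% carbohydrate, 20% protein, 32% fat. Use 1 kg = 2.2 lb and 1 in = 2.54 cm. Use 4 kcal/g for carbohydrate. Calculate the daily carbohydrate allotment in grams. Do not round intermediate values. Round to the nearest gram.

Convert to metric: weight = 250 ÷ 2.2 = 113.6364 kg; height = 75 × 2.54 = 190.5 cm.
Mifflin-St Jeor (male): BMR = 10(113.6364) + 6.25(190.5) − 5(37) + 5 = 1136.3636 + 1190.625 − 185 + 5 = 2146.9886 kcal/day.
TEE = 2146.9886 × 1.475 = 3166.8082 kcal/day.
With stress factor 1.5: 3166.8082 × 1.5 = 4750.2124 kcal/day.
Carbohydrate energy = 48% × 4750.2124 = 2280.1019 kcal.
Carbohydrate = 2280.1019 ÷ 4 kcal/g = 570.0255 g.

570 g/day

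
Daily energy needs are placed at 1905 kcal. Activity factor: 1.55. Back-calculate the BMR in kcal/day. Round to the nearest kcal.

BMR = TEE ÷ activity factor = 1905 ÷ 1.55 = 1229.0323 kcal/day.

1229 kcal/day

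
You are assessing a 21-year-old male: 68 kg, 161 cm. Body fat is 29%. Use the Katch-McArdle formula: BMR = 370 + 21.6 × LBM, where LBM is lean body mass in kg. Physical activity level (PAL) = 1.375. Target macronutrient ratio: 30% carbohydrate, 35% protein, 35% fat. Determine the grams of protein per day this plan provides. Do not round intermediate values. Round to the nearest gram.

LBM = 68 × (1 − 0.29) = 48.28 kg. Katch-McArdle: BMR = 370 + 21.6 × 48.28 = 1412.848 kcal/day.
TEE = 1412.848 × 1.375 = 1942.666 kcal/day.
Protein energy = 35% × 1942.666 = 679.9331 kcal.
Protein = 679.9331 ÷ 4 kcal/g = 169.9833 g.

170 g/day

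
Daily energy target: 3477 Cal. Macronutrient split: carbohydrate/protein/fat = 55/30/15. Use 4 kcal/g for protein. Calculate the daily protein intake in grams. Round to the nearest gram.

261 g/day

Protein energy = 30% × 3477 = 1043.1 kcal.
At 4 kcal/g: 1043.1 ÷ 4 = 260.775 g.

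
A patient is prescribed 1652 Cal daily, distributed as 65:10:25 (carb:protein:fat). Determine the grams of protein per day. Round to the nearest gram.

41 g/day

Protein energy = 10% × 1652 = 165.2 kcal.
At 4 kcal/g: 165.2 ÷ 4 = 41.3 g.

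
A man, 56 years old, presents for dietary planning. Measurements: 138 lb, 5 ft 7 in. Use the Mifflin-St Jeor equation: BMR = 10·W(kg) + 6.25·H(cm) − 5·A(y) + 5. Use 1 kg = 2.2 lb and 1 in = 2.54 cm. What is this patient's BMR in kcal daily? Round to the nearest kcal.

Convert to metric: weight = 138 ÷ 2.2 = 62.7273 kg; height = (5×12 + 7) × 2.54 = 67 × 2.54 = 170.18 cm.
Mifflin-St Jeor (male): BMR = 10(62.7273) + 6.25(170.18) − 5(56) + 5 = 627.2727 + 1063.625 − 280 + 5 = 1415.8977 kcal/day.

1416 kcal daily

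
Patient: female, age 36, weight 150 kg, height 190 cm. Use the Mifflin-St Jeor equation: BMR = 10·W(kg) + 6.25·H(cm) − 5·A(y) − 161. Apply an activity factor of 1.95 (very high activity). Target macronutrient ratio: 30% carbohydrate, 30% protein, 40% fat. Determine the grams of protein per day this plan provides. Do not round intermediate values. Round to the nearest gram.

343 g/day

Mifflin-St Jeor (female): BMR = 10(150) + 6.25(190) − 5(36) − 161 = 1500 + 1187.5 − 180 − 161 = 2346.5 kcal/day.
TEE = 2346.5 × 1.95 = 4575.675 kcal/day.
Protein energy = 30% × 4575.675 = 1372.7025 kcal.
Protein = 1372.7025 ÷ 4 kcal/g = 343.1756 g.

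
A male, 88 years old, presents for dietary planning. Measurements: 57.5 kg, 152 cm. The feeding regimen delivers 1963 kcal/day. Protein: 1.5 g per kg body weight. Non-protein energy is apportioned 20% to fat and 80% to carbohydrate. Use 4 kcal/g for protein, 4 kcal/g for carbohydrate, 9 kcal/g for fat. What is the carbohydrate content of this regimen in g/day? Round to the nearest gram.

Protein = 1.5 × 57.5 = 86.25 g → 86.25 × 4 = 345 kcal.
Non-protein calories = 1963 − 345 = 1618 kcal.
Fat: 20% × 1618 = 323.6 kcal; carbohydrate: 1294.4 kcal.
Carbohydrate: 1294.4 kcal ÷ 4 kcal/g = 323.6 g.

324 g/day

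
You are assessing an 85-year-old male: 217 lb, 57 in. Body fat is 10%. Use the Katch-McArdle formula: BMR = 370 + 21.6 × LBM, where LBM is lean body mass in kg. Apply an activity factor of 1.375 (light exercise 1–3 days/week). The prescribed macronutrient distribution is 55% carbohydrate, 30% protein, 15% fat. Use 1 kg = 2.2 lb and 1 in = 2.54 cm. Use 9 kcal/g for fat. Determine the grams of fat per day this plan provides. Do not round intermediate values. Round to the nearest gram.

Convert to metric: weight = 217 ÷ 2.2 = 98.6364 kg; height = 57 × 2.54 = 144.78 cm.
LBM = 98.6364 × (1 − 0.1) = 88.7727 kg. Katch-McArdle: BMR = 370 + 21.6 × 88.7727 = 2287.4909 kcal/day.
TEE = 2287.4909 × 1.375 = 3145.3 kcal/day.
Fat energy = 15% × 3145.3 = 471.795 kcal.
Fat = 471.795 ÷ 9 kcal/g = 52.4217 g.

52 g/day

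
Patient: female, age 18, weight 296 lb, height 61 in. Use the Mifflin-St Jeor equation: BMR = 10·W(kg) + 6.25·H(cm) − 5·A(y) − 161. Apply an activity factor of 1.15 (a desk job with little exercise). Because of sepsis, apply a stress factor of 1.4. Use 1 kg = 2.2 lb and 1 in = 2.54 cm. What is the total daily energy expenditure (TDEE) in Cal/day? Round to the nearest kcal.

3321 Cal/day

Convert to metric: weight = 296 ÷ 2.2 = 134.5455 kg; height = 61 × 2.54 = 154.94 cm.
Mifflin-St Jeor (female): BMR = 10(134.5455) + 6.25(154.94) − 5(18) − 161 = 1345.4545 + 968.375 − 90 − 161 = 2062.8295 kcal/day.
TEE = BMR × activity factor = 2062.8295 × 1.15 = 2372.254 kcal/day.
Apply stress factor: 2372.254 × 1.4 = 3321.1556 kcal/day.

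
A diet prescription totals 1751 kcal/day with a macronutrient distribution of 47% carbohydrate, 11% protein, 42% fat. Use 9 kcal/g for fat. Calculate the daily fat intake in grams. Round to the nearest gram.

82 g/day

Fat energy = 42% × 1751 = 735.42 kcal.
At 9 kcal/g: 735.42 ÷ 9 = 81.7133 g.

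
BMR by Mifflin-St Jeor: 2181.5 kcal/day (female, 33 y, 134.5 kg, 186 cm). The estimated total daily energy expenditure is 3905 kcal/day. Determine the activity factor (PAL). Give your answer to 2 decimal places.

1.79

Activity factor = TEE ÷ BMR = 3905 ÷ 2181.5 = 1.79.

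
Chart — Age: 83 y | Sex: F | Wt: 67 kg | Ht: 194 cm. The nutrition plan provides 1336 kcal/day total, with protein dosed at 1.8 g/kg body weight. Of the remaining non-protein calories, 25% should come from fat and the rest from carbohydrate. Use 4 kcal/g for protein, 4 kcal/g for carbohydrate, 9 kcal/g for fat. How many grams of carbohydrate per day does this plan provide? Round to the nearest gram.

160 g/day

Protein = 1.8 × 67 = 120.6 g → 120.6 × 4 = 482.4 kcal.
Non-protein calories = 1336 − 482.4 = 853.6 kcal.
Fat: 25% × 853.6 = 213.4 kcal; carbohydrate: 640.2 kcal.
Carbohydrate: 640.2 kcal ÷ 4 kcal/g = 160.05 g.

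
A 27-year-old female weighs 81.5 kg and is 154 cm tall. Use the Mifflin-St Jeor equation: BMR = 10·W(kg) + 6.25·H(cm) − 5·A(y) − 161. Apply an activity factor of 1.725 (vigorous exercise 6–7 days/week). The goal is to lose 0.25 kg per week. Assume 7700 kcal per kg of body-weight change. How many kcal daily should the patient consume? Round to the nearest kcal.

Mifflin-St Jeor (female): BMR = 10(81.5) + 6.25(154) − 5(27) − 161 = 815 + 962.5 − 135 − 161 = 1481.5 kcal/day.
TEE = 1481.5 × 1.725 = 2555.5875 kcal/day.
Required daily deficit = 0.25 × 7700 ÷ 7 = 275 kcal/day.
Target intake = 2555.5875 − 275 = 2280.5875 kcal/day.

2281 kcal daily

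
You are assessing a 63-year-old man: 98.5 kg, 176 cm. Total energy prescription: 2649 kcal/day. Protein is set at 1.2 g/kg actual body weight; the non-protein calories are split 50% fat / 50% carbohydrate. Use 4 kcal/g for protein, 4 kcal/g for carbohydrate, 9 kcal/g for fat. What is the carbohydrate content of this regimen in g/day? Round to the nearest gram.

Protein = 1.2 × 98.5 = 118.2 g → 118.2 × 4 = 472.8 kcal.
Non-protein calories = 2649 − 472.8 = 2176.2 kcal.
Fat: 50% × 2176.2 = 1088.1 kcal; carbohydrate: 1088.1 kcal.
Carbohydrate: 1088.1 kcal ÷ 4 kcal/g = 272.025 g.

272 g/day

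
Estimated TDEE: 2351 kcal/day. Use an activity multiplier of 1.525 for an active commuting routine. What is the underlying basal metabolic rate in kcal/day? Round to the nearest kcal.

1542 kcal/day

BMR = TEE ÷ activity factor = 2351 ÷ 1.525 = 1541.6393 kcal/day.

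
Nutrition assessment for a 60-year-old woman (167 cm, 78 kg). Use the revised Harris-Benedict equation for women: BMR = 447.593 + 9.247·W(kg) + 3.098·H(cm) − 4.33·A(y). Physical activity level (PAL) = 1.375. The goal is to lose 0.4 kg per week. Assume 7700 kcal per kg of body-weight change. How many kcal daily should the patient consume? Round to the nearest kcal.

Harris-Benedict: BMR = 447.593 + 9.247(78) + 3.098(167) − 4.33(60) = 1426.425 kcal/day.
TEE = 1426.425 × 1.375 = 1961.3344 kcal/day.
Required daily deficit = 0.4 × 7700 ÷ 7 = 440 kcal/day.
Target intake = 1961.3344 − 440 = 1521.3344 kcal/day.

1521 kcal daily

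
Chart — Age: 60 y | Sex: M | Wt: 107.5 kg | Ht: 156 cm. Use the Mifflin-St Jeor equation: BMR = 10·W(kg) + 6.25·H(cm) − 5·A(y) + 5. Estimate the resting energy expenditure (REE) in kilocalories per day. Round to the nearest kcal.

Mifflin-St Jeor (male): BMR = 10(107.5) + 6.25(156) − 5(60) + 5 = 1075 + 975 − 300 + 5 = 1755 kcal/day.

1755 kilocalories per day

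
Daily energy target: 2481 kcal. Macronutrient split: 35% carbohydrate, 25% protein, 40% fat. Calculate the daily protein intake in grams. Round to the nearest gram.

155 g/day

Protein energy = 25% × 2481 = 620.25 kcal.
At 4 kcal/g: 620.25 ÷ 4 = 155.0625 g.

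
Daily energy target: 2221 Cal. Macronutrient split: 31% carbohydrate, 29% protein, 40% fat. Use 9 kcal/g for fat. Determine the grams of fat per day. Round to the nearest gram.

Fat energy = 40% × 2221 = 888.4 kcal.
At 9 kcal/g: 888.4 ÷ 9 = 98.7111 g.

99 g/day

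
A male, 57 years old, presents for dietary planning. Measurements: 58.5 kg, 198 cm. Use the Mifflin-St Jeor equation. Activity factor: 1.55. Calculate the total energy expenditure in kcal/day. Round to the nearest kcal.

2391 kcal/day

Mifflin-St Jeor (male): BMR = 10(58.5) + 6.25(198) − 5(57) + 5 = 585 + 1237.5 − 285 + 5 = 1542.5 kcal/day.
TEE = BMR × activity factor = 1542.5 × 1.55 = 2390.875 kcal/day.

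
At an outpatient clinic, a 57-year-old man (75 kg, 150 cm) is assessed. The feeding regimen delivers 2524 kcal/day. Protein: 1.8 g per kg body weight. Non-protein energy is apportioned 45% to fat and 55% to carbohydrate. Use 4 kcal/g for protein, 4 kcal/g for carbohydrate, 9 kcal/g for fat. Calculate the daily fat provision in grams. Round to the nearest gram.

99 g/day

Protein = 1.8 × 75 = 135 g → 135 × 4 = 540 kcal.
Non-protein calories = 2524 − 540 = 1984 kcal.
Fat: 45% × 1984 = 892.8 kcal; carbohydrate: 1091.2 kcal.
Fat: 892.8 kcal ÷ 9 kcal/g = 99.2 g.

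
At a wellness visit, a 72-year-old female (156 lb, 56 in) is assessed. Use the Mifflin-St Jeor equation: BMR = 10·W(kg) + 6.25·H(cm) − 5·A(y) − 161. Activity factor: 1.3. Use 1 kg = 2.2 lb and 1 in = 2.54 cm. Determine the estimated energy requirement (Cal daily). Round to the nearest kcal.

Convert to metric: weight = 156 ÷ 2.2 = 70.9091 kg; height = 56 × 2.54 = 142.24 cm.
Mifflin-St Jeor (female): BMR = 10(70.9091) + 6.25(142.24) − 5(72) − 161 = 709.0909 + 889 − 360 − 161 = 1077.0909 kcal/day.
TEE = BMR × activity factor = 1077.0909 × 1.3 = 1400.2182 kcal/day.

1400 Cal daily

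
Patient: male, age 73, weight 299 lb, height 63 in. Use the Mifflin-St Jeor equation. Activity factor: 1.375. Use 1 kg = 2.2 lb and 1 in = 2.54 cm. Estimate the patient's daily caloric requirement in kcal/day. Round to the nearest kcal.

Convert to metric: weight = 299 ÷ 2.2 = 135.9091 kg; height = 63 × 2.54 = 160.02 cm.
Mifflin-St Jeor (male): BMR = 10(135.9091) + 6.25(160.02) − 5(73) + 5 = 1359.0909 + 1000.125 − 365 + 5 = 1999.2159 kcal/day.
TEE = BMR × activity factor = 1999.2159 × 1.375 = 2748.9219 kcal/day.

2749 kcal/day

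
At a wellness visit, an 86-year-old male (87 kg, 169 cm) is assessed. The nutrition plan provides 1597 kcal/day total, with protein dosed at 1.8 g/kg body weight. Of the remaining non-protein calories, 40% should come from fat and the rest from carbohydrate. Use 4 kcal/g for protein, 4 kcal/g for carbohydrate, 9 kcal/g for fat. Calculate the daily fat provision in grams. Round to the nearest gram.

Protein = 1.8 × 87 = 156.6 g → 156.6 × 4 = 626.4 kcal.
Non-protein calories = 1597 − 626.4 = 970.6 kcal.
Fat: 40% × 970.6 = 388.24 kcal; carbohydrate: 582.36 kcal.
Fat: 388.24 kcal ÷ 9 kcal/g = 43.1378 g.

43 g/day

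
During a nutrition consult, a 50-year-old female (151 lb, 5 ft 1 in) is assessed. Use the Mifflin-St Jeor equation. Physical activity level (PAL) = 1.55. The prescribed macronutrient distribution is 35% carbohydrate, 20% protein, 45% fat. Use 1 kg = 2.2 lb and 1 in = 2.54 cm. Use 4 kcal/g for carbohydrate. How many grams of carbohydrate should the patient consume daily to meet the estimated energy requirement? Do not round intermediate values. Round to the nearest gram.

Convert to metric: weight = 151 ÷ 2.2 = 68.6364 kg; height = (5×12 + 1) × 2.54 = 61 × 2.54 = 154.94 cm.
Mifflin-St Jeor (female): BMR = 10(68.6364) + 6.25(154.94) − 5(50) − 161 = 686.3636 + 968.375 − 250 − 161 = 1243.7386 kcal/day.
TEE = 1243.7386 × 1.55 = 1927.7949 kcal/day.
Carbohydrate energy = 35% × 1927.7949 = 674.7282 kcal.
Carbohydrate = 674.7282 ÷ 4 kcal/g = 168.6821 g.

169 g/day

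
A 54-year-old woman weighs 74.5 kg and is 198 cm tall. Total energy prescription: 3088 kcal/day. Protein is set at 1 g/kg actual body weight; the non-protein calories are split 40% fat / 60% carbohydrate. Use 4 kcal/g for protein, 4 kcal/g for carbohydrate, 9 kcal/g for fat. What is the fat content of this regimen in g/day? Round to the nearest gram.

124 g/day

Protein = 1 × 74.5 = 74.5 g → 74.5 × 4 = 298 kcal.
Non-protein calories = 3088 − 298 = 2790 kcal.
Fat: 40% × 2790 = 1116 kcal; carbohydrate: 1674 kcal.
Fat: 1116 kcal ÷ 9 kcal/g = 124 g.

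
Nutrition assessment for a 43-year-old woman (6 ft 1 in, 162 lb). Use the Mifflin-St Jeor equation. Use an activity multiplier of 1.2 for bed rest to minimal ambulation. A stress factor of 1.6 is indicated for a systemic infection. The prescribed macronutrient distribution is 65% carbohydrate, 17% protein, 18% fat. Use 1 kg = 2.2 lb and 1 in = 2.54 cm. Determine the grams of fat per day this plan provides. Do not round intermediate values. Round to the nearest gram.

58 g/day

Convert to metric: weight = 162 ÷ 2.2 = 73.6364 kg; height = (6×12 + 1) × 2.54 = 73 × 2.54 = 185.42 cm.
Mifflin-St Jeor (female): BMR = 10(73.6364) + 6.25(185.42) − 5(43) − 161 = 736.3636 + 1158.875 − 215 − 161 = 1519.2386 kcal/day.
TEE = 1519.2386 × 1.2 = 1823.0864 kcal/day.
With stress factor 1.6: 1823.0864 × 1.6 = 2916.9382 kcal/day.
Fat energy = 18% × 2916.9382 = 525.0489 kcal.
Fat = 525.0489 ÷ 9 kcal/g = 58.3388 g.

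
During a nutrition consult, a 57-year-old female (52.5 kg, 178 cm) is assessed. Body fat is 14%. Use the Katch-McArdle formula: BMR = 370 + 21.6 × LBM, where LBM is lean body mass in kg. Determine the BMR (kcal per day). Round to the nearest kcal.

LBM = 52.5 × (1 − 0.14) = 45.15 kg. Katch-McArdle: BMR = 370 + 21.6 × 45.15 = 1345.24 kcal/day.

1345 kcal per day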